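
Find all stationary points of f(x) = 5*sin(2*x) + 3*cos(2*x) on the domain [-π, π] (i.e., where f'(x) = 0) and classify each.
f'(x) = -6*sin(2*x) + 10*cos(2*x)

Solve f'(x) = 0 on [-π, π]:
  f'(x) = 0 ⇔ 5*cos(2*x) = 3*sin(2*x) ⇔ tan(2*x) = 5/3, i.e. 2*x = arctan(5/3) + nπ; keep the solutions lying in [-π, π].
  ⇒ x = -pi + atan(5/3)/2 ≈ -2.6264, -pi/2 + atan(5/3)/2 ≈ -1.0556, atan(5/3)/2 ≈ 0.5152, atan(5/3)/2 + pi/2 ≈ 2.0860

f''(x) = -20*sin(2*x) - 12*cos(2*x)
Second-derivative test at each critical point:
  f''(-2.6264) = -23.3238 < 0 → local maximum
  f''(-1.0556) = 23.3238 > 0 → local minimum
  f''(0.5152) = -23.3238 < 0 → local maximum
  f''(2.0860) = 23.3238 > 0 → local minimum

Critical points: x = -pi + atan(5/3)/2 ≈ -2.6264 (local maximum); x = -pi/2 + atan(5/3)/2 ≈ -1.0556 (local minimum); x = atan(5/3)/2 ≈ 0.5152 (local maximum); x = atan(5/3)/2 + pi/2 ≈ 2.0860 (local minimum)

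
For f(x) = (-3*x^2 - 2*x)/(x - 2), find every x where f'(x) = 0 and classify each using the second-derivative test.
f'(x) = (-3*x^2 + 12*x + 4)/(x^2 - 4*x + 4)

Solve f'(x) = 0:
  f'(x) = -(3*x^2 - 12*x - 4)/(x - 2)^2; the denominator is positive wherever f is defined, so f'(x) = 0 ⇔ -3*x^2 + 12*x + 4 = 0.
  3*x^2 - 12*x - 4 = 0 has no rational roots; quadratic formula: x = (12 ± √192)/6.
  ⇒ x = 2 - 4*sqrt(3)/3 ≈ -0.3094, 2 + 4*sqrt(3)/3 ≈ 4.3094

f''(x) = -32/(x^3 - 6*x^2 + 12*x - 8)
Second-derivative test at each critical point:
  f''(-0.3094) = 2.5981 > 0 → local minimum
  f''(4.3094) = -2.5981 < 0 → local maximum

Critical points: x = 2 - 4*sqrt(3)/3 ≈ -0.3094 (local minimum); x = 2 + 4*sqrt(3)/3 ≈ 4.3094 (local maximum)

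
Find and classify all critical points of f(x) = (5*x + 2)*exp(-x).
f'(x) = (3 - 5*x)*exp(-x)

Solve f'(x) = 0:
  f'(x) = (3 - 5*x)·exp(-x) and exp(-x) > 0 for every x, so f'(x) = 0 ⇔ 3 - 5*x = 0.
  3 - 5*x = 0.
  ⇒ x = 3/5

f''(x) = (5*x - 8)*exp(-x)
Second-derivative test at each critical point:
  f''(3/5) = -2.7441 < 0 → local maximum

Critical points: x = 3/5 (local maximum)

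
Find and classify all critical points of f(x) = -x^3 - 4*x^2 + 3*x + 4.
f'(x) = -3*x^2 - 8*x + 3

Solve f'(x) = 0:
  Factor: -3*x^2 - 8*x + 3 = -(x + 3)*(3*x - 1) = 0.
  ⇒ x = -3, 1/3

f''(x) = -6*x - 8
Second-derivative test at each critical point:
  f''(-3) = 10 > 0 → local minimum
  f''(1/3) = -10 < 0 → local maximum

Critical points: x = -3 (local minimum); x = 1/3 (local maximum)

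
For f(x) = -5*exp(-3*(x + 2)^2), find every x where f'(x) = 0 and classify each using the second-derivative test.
f'(x) = 30*(x + 2)*exp(-3*(x + 2)^2)

Solve f'(x) = 0:
  f'(x) = (30*x + 60)·exp(-3*(x + 2)^2) and exp(-3*(x + 2)^2) > 0 for every x, so f'(x) = 0 ⇔ 30*x + 60 = 0.
  Factor: 30*x + 60 = 30*(x + 2) = 0.
  ⇒ x = -2

f''(x) = 30*(1 - 6*(x + 2)^2)*exp(-3*(x + 2)^2)
Second-derivative test at each critical point:
  f''(-2) = 30 > 0 → local minimum

Critical points: x = -2 (local minimum)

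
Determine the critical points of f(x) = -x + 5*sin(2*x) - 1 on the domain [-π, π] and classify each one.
f'(x) = 10*cos(2*x) - 1

Solve f'(x) = 0 on [-π, π]:
  f'(x) = 0 ⇔ cos(2*x) = 1/10, i.e. 2*x = ±arccos(1/10) + 2nπ; keep the solutions lying in [-π, π].
  ⇒ x = -pi + acos(1/10)/2 ≈ -2.4063, -acos(1/10)/2 ≈ -0.7353, acos(1/10)/2 ≈ 0.7353, pi - acos(1/10)/2 ≈ 2.4063

f''(x) = -20*sin(2*x)
Second-derivative test at each critical point:
  f''(-2.4063) = -19.8997 < 0 → local maximum
  f''(-0.7353) = 19.8997 > 0 → local minimum
  f''(0.7353) = -19.8997 < 0 → local maximum
  f''(2.4063) = 19.8997 > 0 → local minimum

Critical points: x = -pi + acos(1/10)/2 ≈ -2.4063 (local maximum); x = -acos(1/10)/2 ≈ -0.7353 (local minimum); x = acos(1/10)/2 ≈ 0.7353 (local maximum); x = pi - acos(1/10)/2 ≈ 2.4063 (local minimum)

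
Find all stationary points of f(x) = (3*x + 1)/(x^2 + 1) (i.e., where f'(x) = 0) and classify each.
f'(x) = (-3*x^2 - 2*x + 3)/(x^4 + 2*x^2 + 1)

Solve f'(x) = 0:
  f'(x) = -(3*x^2 + 2*x - 3)/(x^2 + 1)^2; the denominator is positive wherever f is defined, so f'(x) = 0 ⇔ -3*x^2 - 2*x + 3 = 0.
  3*x^2 + 2*x - 3 = 0 has no rational roots; quadratic formula: x = (-2 ± √40)/6.
  ⇒ x = -sqrt(10)/3 - 1/3 ≈ -1.3874, -1/3 + sqrt(10)/3 ≈ 0.7208

f''(x) = 2*(4*x^2*(3*x + 1) - (9*x + 1)*(x^2 + 1))/(x^2 + 1)^3
Second-derivative test at each critical point:
  f''(-1.3874) = 0.7393 > 0 → local minimum
  f''(0.7208) = -2.7393 < 0 → local maximum

Critical points: x = -sqrt(10)/3 - 1/3 ≈ -1.3874 (local minimum); x = -1/3 + sqrt(10)/3 ≈ 0.7208 (local maximum)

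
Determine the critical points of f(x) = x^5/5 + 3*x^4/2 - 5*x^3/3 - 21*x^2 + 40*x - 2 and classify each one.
f'(x) = x^4 + 6*x^3 - 5*x^2 - 42*x + 40

Solve f'(x) = 0:
  Factor: x^4 + 6*x^3 - 5*x^2 - 42*x + 40 = (x - 2)*(x - 1)*(x + 4)*(x + 5) = 0.
  ⇒ x = -5, -4, 1, 2

f''(x) = 4*x^3 + 18*x^2 - 10*x - 42
Second-derivative test at each critical point:
  f''(-5) = -42 < 0 → local maximum
  f''(-4) = 30 > 0 → local minimum
  f''(1) = -30 < 0 → local maximum
  f''(2) = 42 > 0 → local minimum

Critical points: x = -5 (local maximum); x = -4 (local minimum); x = 1 (local maximum); x = 2 (local minimum)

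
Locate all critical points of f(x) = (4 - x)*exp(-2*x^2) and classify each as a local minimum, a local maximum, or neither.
f'(x) = (4*x*(x - 4) - 1)*exp(-2*x^2)

Solve f'(x) = 0:
  f'(x) = (4*x^2 - 16*x - 1)·exp(-2*x^2) and exp(-2*x^2) > 0 for every x, so f'(x) = 0 ⇔ 4*x^2 - 16*x - 1 = 0.
  4*x^2 - 16*x - 1 = 0 has no rational roots; quadratic formula: x = (16 ± √272)/8.
  ⇒ x = 2 - sqrt(17)/2 ≈ -0.0616, 2 + sqrt(17)/2 ≈ 4.0616

f''(x) = 4*(4*x^2*(4 - x) + 3*x - 4)*exp(-2*x^2)
Second-derivative test at each critical point:
  f''(-0.0616) = -16.3679 < 0 → local maximum
  f''(4.0616) = 7.742e-14 > 0 → local minimum

Critical points: x = 2 - sqrt(17)/2 ≈ -0.0616 (local maximum); x = 2 + sqrt(17)/2 ≈ 4.0616 (local minimum)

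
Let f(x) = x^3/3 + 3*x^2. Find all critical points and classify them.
f'(x) = x*(x + 6)

Solve f'(x) = 0:
  Factor: x^2 + 6*x = x*(x + 6) = 0.
  ⇒ x = -6, 0

f''(x) = 2*x + 6
Second-derivative test at each critical point:
  f''(-6) = -6 < 0 → local maximum
  f''(0) = 6 > 0 → local minimum

Critical points: x = -6 (local maximum); x = 0 (local minimum)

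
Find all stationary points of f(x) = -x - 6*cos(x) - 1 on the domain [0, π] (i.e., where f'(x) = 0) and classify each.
f'(x) = 6*sin(x) - 1

Solve f'(x) = 0 on [0, π]:
  f'(x) = 0 ⇔ sin(x) = 1/6, i.e. x = arcsin(1/6) + 2nπ or x = π − arcsin(1/6) + 2nπ; keep the solutions lying in [0, π].
  ⇒ x = asin(1/6) ≈ 0.1674, pi - asin(1/6) ≈ 2.9741

f''(x) = 6*cos(x)
Second-derivative test at each critical point:
  f''(0.1674) = 5.9161 > 0 → local minimum
  f''(2.9741) = -5.9161 < 0 → local maximum

Critical points: x = asin(1/6) ≈ 0.1674 (local minimum); x = pi - asin(1/6) ≈ 2.9741 (local maximum)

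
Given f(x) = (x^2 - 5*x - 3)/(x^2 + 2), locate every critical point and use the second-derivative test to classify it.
f'(x) = 5*(x^2 + 2*x - 2)/(x^4 + 4*x^2 + 4)

Solve f'(x) = 0:
  f'(x) = 5*(x^2 + 2*x - 2)/(x^2 + 2)^2; the denominator is positive wherever f is defined, so f'(x) = 0 ⇔ 5*x^2 + 10*x - 10 = 0.
  Factor: 5*x^2 + 10*x - 10 = 5*(x^2 + 2*x - 2); x^2 + 2*x - 2 = 0 has no rational roots; quadratic formula: x = (-2 ± √12)/2.
  ⇒ x = -sqrt(3) - 1 ≈ -2.7321, -1 + sqrt(3) ≈ 0.7321

f''(x) = 10*(-x^3 - 3*x^2 + 6*x + 2)/(x^6 + 6*x^4 + 12*x^2 + 8)
Second-derivative test at each critical point:
  f''(-2.7321) = -0.1934 < 0 → local maximum
  f''(0.7321) = 2.6934 > 0 → local minimum

Critical points: x = -sqrt(3) - 1 ≈ -2.7321 (local maximum); x = -1 + sqrt(3) ≈ 0.7321 (local minimum)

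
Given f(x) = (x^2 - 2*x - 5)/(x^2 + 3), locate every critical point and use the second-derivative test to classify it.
f'(x) = 2*(x^2 + 8*x - 3)/(x^4 + 6*x^2 + 9)

Solve f'(x) = 0:
  f'(x) = 2*(x^2 + 8*x - 3)/(x^2 + 3)^2; the denominator is positive wherever f is defined, so f'(x) = 0 ⇔ 2*x^2 + 16*x - 6 = 0.
  Factor: 2*x^2 + 16*x - 6 = 2*(x^2 + 8*x - 3); x^2 + 8*x - 3 = 0 has no rational roots; quadratic formula: x = (-8 ± √76)/2.
  ⇒ x = -sqrt(19) - 4 ≈ -8.3589, -4 + sqrt(19) ≈ 0.3589

f''(x) = 4*(-x^3 - 12*x^2 + 9*x + 12)/(x^6 + 9*x^4 + 27*x^2 + 27)
Second-derivative test at each critical point:
  f''(-8.3589) = -0.0033 < 0 → local maximum
  f''(0.3589) = 1.7811 > 0 → local minimum

Critical points: x = -sqrt(19) - 4 ≈ -8.3589 (local maximum); x = -4 + sqrt(19) ≈ 0.3589 (local minimum)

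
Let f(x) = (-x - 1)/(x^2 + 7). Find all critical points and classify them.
f'(x) = (-x^2 + 2*x*(x + 1) - 7)/(x^2 + 7)^2

Solve f'(x) = 0:
  f'(x) = (x^2 + 2*x - 7)/(x^2 + 7)^2; the denominator is positive wherever f is defined, so f'(x) = 0 ⇔ x^2 + 2*x - 7 = 0.
  x^2 + 2*x - 7 = 0 has no rational roots; quadratic formula: x = (-2 ± √32)/2.
  ⇒ x = -2*sqrt(2) - 1 ≈ -3.8284, -1 + 2*sqrt(2) ≈ 1.8284

f''(x) = 2*(-4*x^2*(x + 1) + (3*x + 1)*(x^2 + 7))/(x^2 + 7)^3
Second-derivative test at each critical point:
  f''(-3.8284) = -0.0121 < 0 → local maximum
  f''(1.8284) = 0.0529 > 0 → local minimum

Critical points: x = -2*sqrt(2) - 1 ≈ -3.8284 (local maximum); x = -1 + 2*sqrt(2) ≈ 1.8284 (local minimum)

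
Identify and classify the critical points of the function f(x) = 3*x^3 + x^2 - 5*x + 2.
f'(x) = 9*x^2 + 2*x - 5

Solve f'(x) = 0:
  9*x^2 + 2*x - 5 = 0 has no rational roots; quadratic formula: x = (-2 ± √184)/18.
  ⇒ x = -sqrt(46)/9 - 1/9 ≈ -0.8647, -1/9 + sqrt(46)/9 ≈ 0.6425

f''(x) = 18*x + 2
Second-derivative test at each critical point:
  f''(-0.8647) = -13.5647 < 0 → local maximum
  f''(0.6425) = 13.5647 > 0 → local minimum

Critical points: x = -sqrt(46)/9 - 1/9 ≈ -0.8647 (local maximum); x = -1/9 + sqrt(46)/9 ≈ 0.6425 (local minimum)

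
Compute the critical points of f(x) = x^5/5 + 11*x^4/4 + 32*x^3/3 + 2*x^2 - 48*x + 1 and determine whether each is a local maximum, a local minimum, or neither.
f'(x) = x^4 + 11*x^3 + 32*x^2 + 4*x - 48

Solve f'(x) = 0:
  Factor: x^4 + 11*x^3 + 32*x^2 + 4*x - 48 = (x - 1)*(x + 2)*(x + 4)*(x + 6) = 0.
  ⇒ x = -6, -4, -2, 1

f''(x) = 4*x^3 + 33*x^2 + 64*x + 4
Second-derivative test at each critical point:
  f''(-6) = -56 < 0 → local maximum
  f''(-4) = 20 > 0 → local minimum
  f''(-2) = -24 < 0 → local maximum
  f''(1) = 105 > 0 → local minimum

Critical points: x = -6 (local maximum); x = -4 (local minimum); x = -2 (local maximum); x = 1 (local minimum)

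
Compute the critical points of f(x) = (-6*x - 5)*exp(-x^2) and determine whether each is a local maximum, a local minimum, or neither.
f'(x) = 2*(x*(6*x + 5) - 3)*exp(-x^2)

Solve f'(x) = 0:
  f'(x) = (12*x^2 + 10*x - 6)·exp(-x^2) and exp(-x^2) > 0 for every x, so f'(x) = 0 ⇔ 12*x^2 + 10*x - 6 = 0.
  Factor: 12*x^2 + 10*x - 6 = 2*(6*x^2 + 5*x - 3); 6*x^2 + 5*x - 3 = 0 has no rational roots; quadratic formula: x = (-5 ± √97)/12.
  ⇒ x = -sqrt(97)/12 - 5/12 ≈ -1.2374, -5/12 + sqrt(97)/12 ≈ 0.4041

f''(x) = 2*(-12*x^3 - 10*x^2 + 18*x + 5)*exp(-x^2)
Second-derivative test at each critical point:
  f''(-1.2374) = -4.2603 < 0 → local maximum
  f''(0.4041) = 16.7304 > 0 → local minimum

Critical points: x = -sqrt(97)/12 - 5/12 ≈ -1.2374 (local maximum); x = -5/12 + sqrt(97)/12 ≈ 0.4041 (local minimum)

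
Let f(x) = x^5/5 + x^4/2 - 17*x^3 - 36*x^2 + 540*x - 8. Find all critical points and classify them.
f'(x) = x^4 + 2*x^3 - 51*x^2 - 72*x + 540

Solve f'(x) = 0:
  Factor: x^4 + 2*x^3 - 51*x^2 - 72*x + 540 = (x - 6)*(x - 3)*(x + 5)*(x + 6) = 0.
  ⇒ x = -6, -5, 3, 6

f''(x) = 4*x^3 + 6*x^2 - 102*x - 72
Second-derivative test at each critical point:
  f''(-6) = -108 < 0 → local maximum
  f''(-5) = 88 > 0 → local minimum
  f''(3) = -216 < 0 → local maximum
  f''(6) = 396 > 0 → local minimum

Critical points: x = -6 (local maximum); x = -5 (local minimum); x = 3 (local maximum); x = 6 (local minimum)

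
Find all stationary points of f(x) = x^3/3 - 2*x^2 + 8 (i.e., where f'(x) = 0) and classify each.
f'(x) = x*(x - 4)

Solve f'(x) = 0:
  Factor: x^2 - 4*x = x*(x - 4) = 0.
  ⇒ x = 0, 4

f''(x) = 2*x - 4
Second-derivative test at each critical point:
  f''(0) = -4 < 0 → local maximum
  f''(4) = 4 > 0 → local minimum

Critical points: x = 0 (local maximum); x = 4 (local minimum)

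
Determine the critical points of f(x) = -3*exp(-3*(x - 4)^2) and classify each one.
f'(x) = 18*(x - 4)*exp(-3*(x - 4)^2)

Solve f'(x) = 0:
  f'(x) = (18*x - 72)·exp(-3*(x - 4)^2) and exp(-3*(x - 4)^2) > 0 for every x, so f'(x) = 0 ⇔ 18*x - 72 = 0.
  Factor: 18*x - 72 = 18*(x - 4) = 0.
  ⇒ x = 4

f''(x) = 18*(1 - 6*(x - 4)^2)*exp(-3*(x - 4)^2)
Second-derivative test at each critical point:
  f''(4) = 18 > 0 → local minimum

Critical points: x = 4 (local minimum)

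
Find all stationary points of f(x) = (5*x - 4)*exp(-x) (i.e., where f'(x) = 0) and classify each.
f'(x) = (9 - 5*x)*exp(-x)

Solve f'(x) = 0:
  f'(x) = (9 - 5*x)·exp(-x) and exp(-x) > 0 for every x, so f'(x) = 0 ⇔ 9 - 5*x = 0.
  9 - 5*x = 0.
  ⇒ x = 9/5

f''(x) = (5*x - 14)*exp(-x)
Second-derivative test at each critical point:
  f''(9/5) = -0.8265 < 0 → local maximum

Critical points: x = 9/5 (local maximum)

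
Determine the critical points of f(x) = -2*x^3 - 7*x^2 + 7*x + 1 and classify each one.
f'(x) = -6*x^2 - 14*x + 7

Solve f'(x) = 0:
  6*x^2 + 14*x - 7 = 0 has no rational roots; quadratic formula: x = (-14 ± √364)/12.
  ⇒ x = -sqrt(91)/6 - 7/6 ≈ -2.7566, -7/6 + sqrt(91)/6 ≈ 0.4232

f''(x) = -12*x - 14
Second-derivative test at each critical point:
  f''(-2.7566) = 19.0788 > 0 → local minimum
  f''(0.4232) = -19.0788 < 0 → local maximum

Critical points: x = -sqrt(91)/6 - 7/6 ≈ -2.7566 (local minimum); x = -7/6 + sqrt(91)/6 ≈ 0.4232 (local maximum)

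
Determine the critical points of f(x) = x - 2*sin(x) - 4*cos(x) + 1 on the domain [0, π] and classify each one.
f'(x) = 4*sin(x) - 2*cos(x) + 1

Solve f'(x) = 0 on [0, π]:
  f'(x) = 0 ⇔ 4*sin(x) - 2*cos(x) = -1. Write the left side as R·cos(x + φ) with R = √((-2)² + (-4)²) = 2*sqrt(5), cos φ = -sqrt(5)/5, sin φ = -2*sqrt(5)/5; then cos(x + φ) = -sqrt(5)/10. Solve for x and keep the solutions lying in [0, π].
  ⇒ x = atan((-2 + sqrt(19))/(1 + 2*sqrt(19))) ≈ 0.2381

f''(x) = 2*sin(x) + 4*cos(x)
Second-derivative test at each critical point:
  f''(0.2381) = 4.3589 > 0 → local minimum

Critical points: x = atan((-2 + sqrt(19))/(1 + 2*sqrt(19))) ≈ 0.2381 (local minimum)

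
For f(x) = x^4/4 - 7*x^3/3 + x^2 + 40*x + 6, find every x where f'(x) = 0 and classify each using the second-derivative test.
f'(x) = x^3 - 7*x^2 + 2*x + 40

Solve f'(x) = 0:
  Factor: x^3 - 7*x^2 + 2*x + 40 = (x - 5)*(x - 4)*(x + 2) = 0.
  ⇒ x = -2, 4, 5

f''(x) = 3*x^2 - 14*x + 2
Second-derivative test at each critical point:
  f''(-2) = 42 > 0 → local minimum
  f''(4) = -6 < 0 → local maximum
  f''(5) = 7 > 0 → local minimum

Critical points: x = -2 (local minimum); x = 4 (local maximum); x = 5 (local minimum)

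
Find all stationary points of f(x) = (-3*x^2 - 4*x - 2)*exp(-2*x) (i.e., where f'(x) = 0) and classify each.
f'(x) = 2*x*(3*x + 1)*exp(-2*x)

Solve f'(x) = 0:
  f'(x) = (6*x^2 + 2*x)·exp(-2*x) and exp(-2*x) > 0 for every x, so f'(x) = 0 ⇔ 6*x^2 + 2*x = 0.
  Factor: 6*x^2 + 2*x = 2*x*(3*x + 1) = 0.
  ⇒ x = -1/3, 0

f''(x) = 2*(-6*x^2 + 4*x + 1)*exp(-2*x)
Second-derivative test at each critical point:
  f''(-1/3) = -3.8955 < 0 → local maximum
  f''(0) = 2 > 0 → local minimum

Critical points: x = -1/3 (local maximum); x = 0 (local minimum)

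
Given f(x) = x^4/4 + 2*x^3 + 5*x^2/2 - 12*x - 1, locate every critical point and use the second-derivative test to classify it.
f'(x) = x^3 + 6*x^2 + 5*x - 12

Solve f'(x) = 0:
  Factor: x^3 + 6*x^2 + 5*x - 12 = (x - 1)*(x + 3)*(x + 4) = 0.
  ⇒ x = -4, -3, 1

f''(x) = 3*x^2 + 12*x + 5
Second-derivative test at each critical point:
  f''(-4) = 5 > 0 → local minimum
  f''(-3) = -4 < 0 → local maximum
  f''(1) = 20 > 0 → local minimum

Critical points: x = -4 (local minimum); x = -3 (local maximum); x = 1 (local minimum)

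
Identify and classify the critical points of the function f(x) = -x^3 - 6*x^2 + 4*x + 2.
f'(x) = -3*x^2 - 12*x + 4

Solve f'(x) = 0:
  3*x^2 + 12*x - 4 = 0 has no rational roots; quadratic formula: x = (-12 ± √192)/6.
  ⇒ x = -4*sqrt(3)/3 - 2 ≈ -4.3094, -2 + 4*sqrt(3)/3 ≈ 0.3094

f''(x) = -6*x - 12
Second-derivative test at each critical point:
  f''(-4.3094) = 13.8564 > 0 → local minimum
  f''(0.3094) = -13.8564 < 0 → local maximum

Critical points: x = -4*sqrt(3)/3 - 2 ≈ -4.3094 (local minimum); x = -2 + 4*sqrt(3)/3 ≈ 0.3094 (local maximum)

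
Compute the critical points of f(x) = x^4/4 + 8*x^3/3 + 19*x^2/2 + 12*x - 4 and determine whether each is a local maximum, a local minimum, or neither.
f'(x) = x^3 + 8*x^2 + 19*x + 12

Solve f'(x) = 0:
  Factor: x^3 + 8*x^2 + 19*x + 12 = (x + 1)*(x + 3)*(x + 4) = 0.
  ⇒ x = -4, -3, -1

f''(x) = 3*x^2 + 16*x + 19
Second-derivative test at each critical point:
  f''(-4) = 3 > 0 → local minimum
  f''(-3) = -2 < 0 → local maximum
  f''(-1) = 6 > 0 → local minimum

Critical points: x = -4 (local minimum); x = -3 (local maximum); x = -1 (local minimum)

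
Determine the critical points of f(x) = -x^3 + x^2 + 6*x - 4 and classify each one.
f'(x) = -3*x^2 + 2*x + 6

Solve f'(x) = 0:
  3*x^2 - 2*x - 6 = 0 has no rational roots; quadratic formula: x = (2 ± √76)/6.
  ⇒ x = 1/3 - sqrt(19)/3 ≈ -1.1196, 1/3 + sqrt(19)/3 ≈ 1.7863

f''(x) = 2 - 6*x
Second-derivative test at each critical point:
  f''(-1.1196) = 8.7178 > 0 → local minimum
  f''(1.7863) = -8.7178 < 0 → local maximum

Critical points: x = 1/3 - sqrt(19)/3 ≈ -1.1196 (local minimum); x = 1/3 + sqrt(19)/3 ≈ 1.7863 (local maximum)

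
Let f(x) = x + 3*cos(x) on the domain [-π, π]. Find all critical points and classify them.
f'(x) = 1 - 3*sin(x)

Solve f'(x) = 0 on [-π, π]:
  f'(x) = 0 ⇔ sin(x) = 1/3, i.e. x = arcsin(1/3) + 2nπ or x = π − arcsin(1/3) + 2nπ; keep the solutions lying in [-π, π].
  ⇒ x = asin(1/3) ≈ 0.3398, pi - asin(1/3) ≈ 2.8018

f''(x) = -3*cos(x)
Second-derivative test at each critical point:
  f''(0.3398) = -2.8284 < 0 → local maximum
  f''(2.8018) = 2.8284 > 0 → local minimum

Critical points: x = asin(1/3) ≈ 0.3398 (local maximum); x = pi - asin(1/3) ≈ 2.8018 (local minimum)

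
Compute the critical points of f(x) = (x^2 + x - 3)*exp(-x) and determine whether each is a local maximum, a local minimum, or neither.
f'(x) = (-x^2 + x + 4)*exp(-x)

Solve f'(x) = 0:
  f'(x) = (-x^2 + x + 4)·exp(-x) and exp(-x) > 0 for every x, so f'(x) = 0 ⇔ -x^2 + x + 4 = 0.
  x^2 - x - 4 = 0 has no rational roots; quadratic formula: x = (1 ± √17)/2.
  ⇒ x = 1/2 - sqrt(17)/2 ≈ -1.5616, 1/2 + sqrt(17)/2 ≈ 2.5616

f''(x) = (x^2 - 3*x - 3)*exp(-x)
Second-derivative test at each critical point:
  f''(-1.5616) = 19.6516 > 0 → local minimum
  f''(2.5616) = -0.3182 < 0 → local maximum

Critical points: x = 1/2 - sqrt(17)/2 ≈ -1.5616 (local minimum); x = 1/2 + sqrt(17)/2 ≈ 2.5616 (local maximum)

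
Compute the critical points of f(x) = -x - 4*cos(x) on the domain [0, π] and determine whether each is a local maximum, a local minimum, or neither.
f'(x) = 4*sin(x) - 1

Solve f'(x) = 0 on [0, π]:
  f'(x) = 0 ⇔ sin(x) = 1/4, i.e. x = arcsin(1/4) + 2nπ or x = π − arcsin(1/4) + 2nπ; keep the solutions lying in [0, π].
  ⇒ x = asin(1/4) ≈ 0.2527, pi - asin(1/4) ≈ 2.8889

f''(x) = 4*cos(x)
Second-derivative test at each critical point:
  f''(0.2527) = 3.8730 > 0 → local minimum
  f''(2.8889) = -3.8730 < 0 → local maximum

Critical points: x = asin(1/4) ≈ 0.2527 (local minimum); x = pi - asin(1/4) ≈ 2.8889 (local maximum)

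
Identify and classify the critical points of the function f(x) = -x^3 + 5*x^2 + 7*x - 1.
f'(x) = -3*x^2 + 10*x + 7

Solve f'(x) = 0:
  3*x^2 - 10*x - 7 = 0 has no rational roots; quadratic formula: x = (10 ± √184)/6.
  ⇒ x = 5/3 - sqrt(46)/3 ≈ -0.5941, 5/3 + sqrt(46)/3 ≈ 3.9274

f''(x) = 10 - 6*x
Second-derivative test at each critical point:
  f''(-0.5941) = 13.5647 > 0 → local minimum
  f''(3.9274) = -13.5647 < 0 → local maximum

Critical points: x = 5/3 - sqrt(46)/3 ≈ -0.5941 (local minimum); x = 5/3 + sqrt(46)/3 ≈ 3.9274 (local maximum)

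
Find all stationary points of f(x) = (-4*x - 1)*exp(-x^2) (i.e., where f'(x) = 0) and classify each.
f'(x) = 2*(x*(4*x + 1) - 2)*exp(-x^2)

Solve f'(x) = 0:
  f'(x) = (8*x^2 + 2*x - 4)·exp(-x^2) and exp(-x^2) > 0 for every x, so f'(x) = 0 ⇔ 8*x^2 + 2*x - 4 = 0.
  Factor: 8*x^2 + 2*x - 4 = 2*(4*x^2 + x - 2); 4*x^2 + x - 2 = 0 has no rational roots; quadratic formula: x = (-1 ± √33)/8.
  ⇒ x = -sqrt(33)/8 - 1/8 ≈ -0.8431, -1/8 + sqrt(33)/8 ≈ 0.5931

f''(x) = 2*(-8*x^3 - 2*x^2 + 12*x + 1)*exp(-x^2)
Second-derivative test at each critical point:
  f''(-0.8431) = -5.6442 < 0 → local maximum
  f''(0.5931) = 8.0822 > 0 → local minimum

Critical points: x = -sqrt(33)/8 - 1/8 ≈ -0.8431 (local maximum); x = -1/8 + sqrt(33)/8 ≈ 0.5931 (local minimum)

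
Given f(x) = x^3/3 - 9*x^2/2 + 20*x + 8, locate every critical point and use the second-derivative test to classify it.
f'(x) = x^2 - 9*x + 20

Solve f'(x) = 0:
  Factor: x^2 - 9*x + 20 = (x - 5)*(x - 4) = 0.
  ⇒ x = 4, 5

f''(x) = 2*x - 9
Second-derivative test at each critical point:
  f''(4) = -1 < 0 → local maximum
  f''(5) = 1 > 0 → local minimum

Critical points: x = 4 (local maximum); x = 5 (local minimum)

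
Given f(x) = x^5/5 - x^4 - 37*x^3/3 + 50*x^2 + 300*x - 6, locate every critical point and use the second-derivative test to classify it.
f'(x) = x^4 - 4*x^3 - 37*x^2 + 100*x + 300

Solve f'(x) = 0:
  Factor: x^4 - 4*x^3 - 37*x^2 + 100*x + 300 = (x - 6)*(x - 5)*(x + 2)*(x + 5) = 0.
  ⇒ x = -5, -2, 5, 6

f''(x) = 4*x^3 - 12*x^2 - 74*x + 100
Second-derivative test at each critical point:
  f''(-5) = -330 < 0 → local maximum
  f''(-2) = 168 > 0 → local minimum
  f''(5) = -70 < 0 → local maximum
  f''(6) = 88 > 0 → local minimum

Critical points: x = -5 (local maximum); x = -2 (local minimum); x = 5 (local maximum); x = 6 (local minimum)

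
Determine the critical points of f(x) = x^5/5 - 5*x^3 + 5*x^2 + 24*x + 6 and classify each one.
f'(x) = x^4 - 15*x^2 + 10*x + 24

Solve f'(x) = 0:
  Factor: x^4 - 15*x^2 + 10*x + 24 = (x - 3)*(x - 2)*(x + 1)*(x + 4) = 0.
  ⇒ x = -4, -1, 2, 3

f''(x) = 4*x^3 - 30*x + 10
Second-derivative test at each critical point:
  f''(-4) = -126 < 0 → local maximum
  f''(-1) = 36 > 0 → local minimum
  f''(2) = -18 < 0 → local maximum
  f''(3) = 28 > 0 → local minimum

Critical points: x = -4 (local maximum); x = -1 (local minimum); x = 2 (local maximum); x = 3 (local minimum)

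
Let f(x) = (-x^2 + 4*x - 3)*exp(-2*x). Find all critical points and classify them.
f'(x) = 2*(x^2 - 5*x + 5)*exp(-2*x)

Solve f'(x) = 0:
  f'(x) = (2*x^2 - 10*x + 10)·exp(-2*x) and exp(-2*x) > 0 for every x, so f'(x) = 0 ⇔ 2*x^2 - 10*x + 10 = 0.
  Factor: 2*x^2 - 10*x + 10 = 2*(x^2 - 5*x + 5); x^2 - 5*x + 5 = 0 has no rational roots; quadratic formula: x = (5 ± √5)/2.
  ⇒ x = 5/2 - sqrt(5)/2 ≈ 1.3820, sqrt(5)/2 + 5/2 ≈ 3.6180

f''(x) = 2*(-2*x^2 + 12*x - 15)*exp(-2*x)
Second-derivative test at each critical point:
  f''(1.3820) = -0.2819 < 0 → local maximum
  f''(3.6180) = 0.0032 > 0 → local minimum

Critical points: x = 5/2 - sqrt(5)/2 ≈ 1.3820 (local maximum); x = sqrt(5)/2 + 5/2 ≈ 3.6180 (local minimum)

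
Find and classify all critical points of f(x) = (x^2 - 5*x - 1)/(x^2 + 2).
f'(x) = (5*x^2 + 6*x - 10)/(x^4 + 4*x^2 + 4)

Solve f'(x) = 0:
  f'(x) = (5*x^2 + 6*x - 10)/(x^2 + 2)^2; the denominator is positive wherever f is defined, so f'(x) = 0 ⇔ 5*x^2 + 6*x - 10 = 0.
  5*x^2 + 6*x - 10 = 0 has no rational roots; quadratic formula: x = (-6 ± √236)/10.
  ⇒ x = -sqrt(59)/5 - 3/5 ≈ -2.1362, -3/5 + sqrt(59)/5 ≈ 0.9362

f''(x) = 2*(-5*x^3 - 9*x^2 + 30*x + 6)/(x^6 + 6*x^4 + 12*x^2 + 8)
Second-derivative test at each critical point:
  f''(-2.1362) = -0.3566 < 0 → local maximum
  f''(0.9362) = 1.8566 > 0 → local minimum

Critical points: x = -sqrt(59)/5 - 3/5 ≈ -2.1362 (local maximum); x = -3/5 + sqrt(59)/5 ≈ 0.9362 (local minimum)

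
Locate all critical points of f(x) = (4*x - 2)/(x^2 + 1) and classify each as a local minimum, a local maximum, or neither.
f'(x) = 4*(-x^2 + x + 1)/(x^4 + 2*x^2 + 1)

Solve f'(x) = 0:
  f'(x) = -4*(x^2 - x - 1)/(x^2 + 1)^2; the denominator is positive wherever f is defined, so f'(x) = 0 ⇔ -4*x^2 + 4*x + 4 = 0.
  Factor: -4*x^2 + 4*x + 4 = -4*(x^2 - x - 1); x^2 - x - 1 = 0 has no rational roots; quadratic formula: x = (1 ± √5)/2.
  ⇒ x = 1/2 - sqrt(5)/2 ≈ -0.6180, 1/2 + sqrt(5)/2 ≈ 1.6180

f''(x) = 4*(4*x^2*(2*x - 1) + (1 - 6*x)*(x^2 + 1))/(x^2 + 1)^3
Second-derivative test at each critical point:
  f''(-0.6180) = 4.6833 > 0 → local minimum
  f''(1.6180) = -0.6833 < 0 → local maximum

Critical points: x = 1/2 - sqrt(5)/2 ≈ -0.6180 (local minimum); x = 1/2 + sqrt(5)/2 ≈ 1.6180 (local maximum)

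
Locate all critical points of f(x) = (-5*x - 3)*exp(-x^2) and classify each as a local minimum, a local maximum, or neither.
f'(x) = (2*x*(5*x + 3) - 5)*exp(-x^2)

Solve f'(x) = 0:
  f'(x) = (10*x^2 + 6*x - 5)·exp(-x^2) and exp(-x^2) > 0 for every x, so f'(x) = 0 ⇔ 10*x^2 + 6*x - 5 = 0.
  10*x^2 + 6*x - 5 = 0 has no rational roots; quadratic formula: x = (-6 ± √236)/20.
  ⇒ x = -sqrt(59)/10 - 3/10 ≈ -1.0681, -3/10 + sqrt(59)/10 ≈ 0.4681

f''(x) = 2*(-10*x^3 - 6*x^2 + 15*x + 3)*exp(-x^2)
Second-derivative test at each critical point:
  f''(-1.0681) = -4.9089 < 0 → local maximum
  f''(0.4681) = 12.3392 > 0 → local minimum

Critical points: x = -sqrt(59)/10 - 3/10 ≈ -1.0681 (local maximum); x = -3/10 + sqrt(59)/10 ≈ 0.4681 (local minimum)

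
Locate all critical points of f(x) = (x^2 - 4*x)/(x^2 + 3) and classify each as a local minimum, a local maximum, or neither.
f'(x) = 2*(2*x^2 + 3*x - 6)/(x^4 + 6*x^2 + 9)

Solve f'(x) = 0:
  f'(x) = 2*(2*x^2 + 3*x - 6)/(x^2 + 3)^2; the denominator is positive wherever f is defined, so f'(x) = 0 ⇔ 4*x^2 + 6*x - 12 = 0.
  Factor: 4*x^2 + 6*x - 12 = 2*(2*x^2 + 3*x - 6); 2*x^2 + 3*x - 6 = 0 has no rational roots; quadratic formula: x = (-3 ± √57)/4.
  ⇒ x = -sqrt(57)/4 - 3/4 ≈ -2.6375, -3/4 + sqrt(57)/4 ≈ 1.1375

f''(x) = 2*(-4*x^3 - 9*x^2 + 36*x + 9)/(x^6 + 9*x^4 + 27*x^2 + 27)
Second-derivative test at each critical point:
  f''(-2.6375) = -0.1523 < 0 → local maximum
  f''(1.1375) = 0.8190 > 0 → local minimum

Critical points: x = -sqrt(57)/4 - 3/4 ≈ -2.6375 (local maximum); x = -3/4 + sqrt(57)/4 ≈ 1.1375 (local minimum)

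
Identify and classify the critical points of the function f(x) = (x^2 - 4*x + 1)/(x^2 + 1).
f'(x) = 4*(x^2 - 1)/(x^4 + 2*x^2 + 1)

Solve f'(x) = 0:
  f'(x) = 4*(x - 1)*(x + 1)/(x^2 + 1)^2; the denominator is positive wherever f is defined, so f'(x) = 0 ⇔ 4*x^2 - 4 = 0.
  Factor: 4*x^2 - 4 = 4*(x - 1)*(x + 1) = 0.
  ⇒ x = -1, 1

f''(x) = 8*x*(3 - x^2)/(x^6 + 3*x^4 + 3*x^2 + 1)
Second-derivative test at each critical point:
  f''(-1) = -2 < 0 → local maximum
  f''(1) = 2 > 0 → local minimum

Critical points: x = -1 (local maximum); x = 1 (local minimum)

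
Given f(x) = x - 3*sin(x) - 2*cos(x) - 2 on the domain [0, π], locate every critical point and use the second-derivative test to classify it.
f'(x) = 2*sin(x) - 3*cos(x) + 1

Solve f'(x) = 0 on [0, π]:
  f'(x) = 0 ⇔ 2*sin(x) - 3*cos(x) = -1. Write the left side as R·cos(x + φ) with R = √((-3)² + (-2)²) = sqrt(13), cos φ = -3*sqrt(13)/13, sin φ = -2*sqrt(13)/13; then cos(x + φ) = -sqrt(13)/13. Solve for x and keep the solutions lying in [0, π].
  ⇒ x = atan((-2 + 6*sqrt(3))/(3 + 4*sqrt(3))) ≈ 0.7018

f''(x) = 3*sin(x) + 2*cos(x)
Second-derivative test at each critical point:
  f''(0.7018) = 3.4641 > 0 → local minimum

Critical points: x = atan((-2 + 6*sqrt(3))/(3 + 4*sqrt(3))) ≈ 0.7018 (local minimum)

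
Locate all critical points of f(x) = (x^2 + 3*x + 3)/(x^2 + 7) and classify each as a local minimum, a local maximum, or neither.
f'(x) = (-3*x^2 + 8*x + 21)/(x^4 + 14*x^2 + 49)

Solve f'(x) = 0:
  f'(x) = -(3*x^2 - 8*x - 21)/(x^2 + 7)^2; the denominator is positive wherever f is defined, so f'(x) = 0 ⇔ -3*x^2 + 8*x + 21 = 0.
  3*x^2 - 8*x - 21 = 0 has no rational roots; quadratic formula: x = (8 ± √316)/6.
  ⇒ x = 4/3 - sqrt(79)/3 ≈ -1.6294, 4/3 + sqrt(79)/3 ≈ 4.2961

f''(x) = 2*(3*x^3 - 12*x^2 - 63*x + 28)/(x^6 + 21*x^4 + 147*x^2 + 343)
Second-derivative test at each critical point:
  f''(-1.6294) = 0.1907 > 0 → local minimum
  f''(4.2961) = -0.0274 < 0 → local maximum

Critical points: x = 4/3 - sqrt(79)/3 ≈ -1.6294 (local minimum); x = 4/3 + sqrt(79)/3 ≈ 4.2961 (local maximum)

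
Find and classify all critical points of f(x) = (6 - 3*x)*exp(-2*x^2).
f'(x) = 3*(4*x*(x - 2) - 1)*exp(-2*x^2)

Solve f'(x) = 0:
  f'(x) = (12*x^2 - 24*x - 3)·exp(-2*x^2) and exp(-2*x^2) > 0 for every x, so f'(x) = 0 ⇔ 12*x^2 - 24*x - 3 = 0.
  Factor: 12*x^2 - 24*x - 3 = 3*(4*x^2 - 8*x - 1); 4*x^2 - 8*x - 1 = 0 has no rational roots; quadratic formula: x = (8 ± √80)/8.
  ⇒ x = 1 - sqrt(5)/2 ≈ -0.1180, 1 + sqrt(5)/2 ≈ 2.1180

f''(x) = 12*(4*x^2*(2 - x) + 3*x - 2)*exp(-2*x^2)
Second-derivative test at each critical point:
  f''(-0.1180) = -26.0955 < 0 → local maximum
  f''(2.1180) = 0.0034 > 0 → local minimum

Critical points: x = 1 - sqrt(5)/2 ≈ -0.1180 (local maximum); x = 1 + sqrt(5)/2 ≈ 2.1180 (local minimum)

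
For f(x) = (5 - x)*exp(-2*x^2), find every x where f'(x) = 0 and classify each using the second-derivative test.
f'(x) = (4*x*(x - 5) - 1)*exp(-2*x^2)

Solve f'(x) = 0:
  f'(x) = (4*x^2 - 20*x - 1)·exp(-2*x^2) and exp(-2*x^2) > 0 for every x, so f'(x) = 0 ⇔ 4*x^2 - 20*x - 1 = 0.
  4*x^2 - 20*x - 1 = 0 has no rational roots; quadratic formula: x = (20 ± √416)/8.
  ⇒ x = 5/2 - sqrt(26)/2 ≈ -0.0495, 5/2 + sqrt(26)/2 ≈ 5.0495

f''(x) = 4*(4*x^2*(5 - x) + 3*x - 5)*exp(-2*x^2)
Second-derivative test at each critical point:
  f''(-0.0495) = -20.2963 < 0 → local maximum
  f''(5.0495) = 1.454e-21 > 0 → local minimum

Critical points: x = 5/2 - sqrt(26)/2 ≈ -0.0495 (local maximum); x = 5/2 + sqrt(26)/2 ≈ 5.0495 (local minimum)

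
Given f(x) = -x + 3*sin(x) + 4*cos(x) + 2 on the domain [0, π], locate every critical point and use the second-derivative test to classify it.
f'(x) = -4*sin(x) + 3*cos(x) - 1

Solve f'(x) = 0 on [0, π]:
  f'(x) = 0 ⇔ -4*sin(x) + 3*cos(x) = 1. Write the left side as R·cos(x + φ) with R = √(3² + 4²) = 5, cos φ = 3/5, sin φ = 4/5; then cos(x + φ) = 1/5. Solve for x and keep the solutions lying in [0, π].
  ⇒ x = atan((-4 + 6*sqrt(6))/(3 + 8*sqrt(6))) ≈ 0.4421

f''(x) = -3*sin(x) - 4*cos(x)
Second-derivative test at each critical point:
  f''(0.4421) = -4.8990 < 0 → local maximum

Critical points: x = atan((-4 + 6*sqrt(6))/(3 + 8*sqrt(6))) ≈ 0.4421 (local maximum)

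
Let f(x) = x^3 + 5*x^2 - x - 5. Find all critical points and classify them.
f'(x) = 3*x^2 + 10*x - 1

Solve f'(x) = 0:
  3*x^2 + 10*x - 1 = 0 has no rational roots; quadratic formula: x = (-10 ± √112)/6.
  ⇒ x = -2*sqrt(7)/3 - 5/3 ≈ -3.4305, -5/3 + 2*sqrt(7)/3 ≈ 0.0972

f''(x) = 6*x + 10
Second-derivative test at each critical point:
  f''(-3.4305) = -10.5830 < 0 → local maximum
  f''(0.0972) = 10.5830 > 0 → local minimum

Critical points: x = -2*sqrt(7)/3 - 5/3 ≈ -3.4305 (local maximum); x = -5/3 + 2*sqrt(7)/3 ≈ 0.0972 (local minimum)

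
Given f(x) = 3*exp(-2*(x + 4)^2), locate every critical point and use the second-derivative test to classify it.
f'(x) = 12*(-x - 4)*exp(-2*(x + 4)^2)

Solve f'(x) = 0:
  f'(x) = (-12*x - 48)·exp(-2*(x + 4)^2) and exp(-2*(x + 4)^2) > 0 for every x, so f'(x) = 0 ⇔ -12*x - 48 = 0.
  Factor: -12*x - 48 = -12*(x + 4) = 0.
  ⇒ x = -4

f''(x) = 12*(4*(x + 4)^2 - 1)*exp(-2*(x + 4)^2)
Second-derivative test at each critical point:
  f''(-4) = -12 < 0 → local maximum

Critical points: x = -4 (local maximum)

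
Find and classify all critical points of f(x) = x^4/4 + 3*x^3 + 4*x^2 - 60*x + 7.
f'(x) = x^3 + 9*x^2 + 8*x - 60

Solve f'(x) = 0:
  Factor: x^3 + 9*x^2 + 8*x - 60 = (x - 2)*(x + 5)*(x + 6) = 0.
  ⇒ x = -6, -5, 2

f''(x) = 3*x^2 + 18*x + 8
Second-derivative test at each critical point:
  f''(-6) = 8 > 0 → local minimum
  f''(-5) = -7 < 0 → local maximum
  f''(2) = 56 > 0 → local minimum

Critical points: x = -6 (local minimum); x = -5 (local maximum); x = 2 (local minimum)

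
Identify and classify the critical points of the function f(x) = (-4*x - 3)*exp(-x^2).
f'(x) = 2*(x*(4*x + 3) - 2)*exp(-x^2)

Solve f'(x) = 0:
  f'(x) = (8*x^2 + 6*x - 4)·exp(-x^2) and exp(-x^2) > 0 for every x, so f'(x) = 0 ⇔ 8*x^2 + 6*x - 4 = 0.
  Factor: 8*x^2 + 6*x - 4 = 2*(4*x^2 + 3*x - 2); 4*x^2 + 3*x - 2 = 0 has no rational roots; quadratic formula: x = (-3 ± √41)/8.
  ⇒ x = -sqrt(41)/8 - 3/8 ≈ -1.1754, -3/8 + sqrt(41)/8 ≈ 0.4254

f''(x) = 2*(-8*x^3 - 6*x^2 + 12*x + 3)*exp(-x^2)
Second-derivative test at each critical point:
  f''(-1.1754) = -3.2168 < 0 → local maximum
  f''(0.4254) = 10.6864 > 0 → local minimum

Critical points: x = -sqrt(41)/8 - 3/8 ≈ -1.1754 (local maximum); x = -3/8 + sqrt(41)/8 ≈ 0.4254 (local minimum)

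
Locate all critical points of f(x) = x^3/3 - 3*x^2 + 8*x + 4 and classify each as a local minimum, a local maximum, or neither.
f'(x) = x^2 - 6*x + 8

Solve f'(x) = 0:
  Factor: x^2 - 6*x + 8 = (x - 4)*(x - 2) = 0.
  ⇒ x = 2, 4

f''(x) = 2*x - 6
Second-derivative test at each critical point:
  f''(2) = -2 < 0 → local maximum
  f''(4) = 2 > 0 → local minimum

Critical points: x = 2 (local maximum); x = 4 (local minimum)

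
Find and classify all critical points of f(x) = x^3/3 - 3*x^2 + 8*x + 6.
f'(x) = x^2 - 6*x + 8

Solve f'(x) = 0:
  Factor: x^2 - 6*x + 8 = (x - 4)*(x - 2) = 0.
  ⇒ x = 2, 4

f''(x) = 2*x - 6
Second-derivative test at each critical point:
  f''(2) = -2 < 0 → local maximum
  f''(4) = 2 > 0 → local minimum

Critical points: x = 2 (local maximum); x = 4 (local minimum)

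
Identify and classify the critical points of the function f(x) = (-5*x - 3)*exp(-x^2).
f'(x) = (2*x*(5*x + 3) - 5)*exp(-x^2)

Solve f'(x) = 0:
  f'(x) = (10*x^2 + 6*x - 5)·exp(-x^2) and exp(-x^2) > 0 for every x, so f'(x) = 0 ⇔ 10*x^2 + 6*x - 5 = 0.
  10*x^2 + 6*x - 5 = 0 has no rational roots; quadratic formula: x = (-6 ± √236)/20.
  ⇒ x = -sqrt(59)/10 - 3/10 ≈ -1.0681, -3/10 + sqrt(59)/10 ≈ 0.4681

f''(x) = 2*(-10*x^3 - 6*x^2 + 15*x + 3)*exp(-x^2)
Second-derivative test at each critical point:
  f''(-1.0681) = -4.9089 < 0 → local maximum
  f''(0.4681) = 12.3392 > 0 → local minimum

Critical points: x = -sqrt(59)/10 - 3/10 ≈ -1.0681 (local maximum); x = -3/10 + sqrt(59)/10 ≈ 0.4681 (local minimum)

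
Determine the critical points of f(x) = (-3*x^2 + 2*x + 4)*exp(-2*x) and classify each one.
f'(x) = 2*(3*x^2 - 5*x - 3)*exp(-2*x)

Solve f'(x) = 0:
  f'(x) = (6*x^2 - 10*x - 6)·exp(-2*x) and exp(-2*x) > 0 for every x, so f'(x) = 0 ⇔ 6*x^2 - 10*x - 6 = 0.
  Factor: 6*x^2 - 10*x - 6 = 2*(3*x^2 - 5*x - 3); 3*x^2 - 5*x - 3 = 0 has no rational roots; quadratic formula: x = (5 ± √61)/6.
  ⇒ x = 5/6 - sqrt(61)/6 ≈ -0.4684, 5/6 + sqrt(61)/6 ≈ 2.1350

f''(x) = 2*(-6*x^2 + 16*x + 1)*exp(-2*x)
Second-derivative test at each critical point:
  f''(-0.4684) = -39.8584 < 0 → local maximum
  f''(2.1350) = 0.2184 > 0 → local minimum

Critical points: x = 5/6 - sqrt(61)/6 ≈ -0.4684 (local maximum); x = 5/6 + sqrt(61)/6 ≈ 2.1350 (local minimum)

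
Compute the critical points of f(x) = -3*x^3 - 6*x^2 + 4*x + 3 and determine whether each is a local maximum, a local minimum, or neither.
f'(x) = -9*x^2 - 12*x + 4

Solve f'(x) = 0:
  9*x^2 + 12*x - 4 = 0 has no rational roots; quadratic formula: x = (-12 ± √288)/18.
  ⇒ x = -2*sqrt(2)/3 - 2/3 ≈ -1.6095, -2/3 + 2*sqrt(2)/3 ≈ 0.2761

f''(x) = -18*x - 12
Second-derivative test at each critical point:
  f''(-1.6095) = 16.9706 > 0 → local minimum
  f''(0.2761) = -16.9706 < 0 → local maximum

Critical points: x = -2*sqrt(2)/3 - 2/3 ≈ -1.6095 (local minimum); x = -2/3 + 2*sqrt(2)/3 ≈ 0.2761 (local maximum)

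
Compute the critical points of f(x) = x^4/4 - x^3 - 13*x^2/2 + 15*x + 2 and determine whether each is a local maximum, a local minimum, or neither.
f'(x) = x^3 - 3*x^2 - 13*x + 15

Solve f'(x) = 0:
  Factor: x^3 - 3*x^2 - 13*x + 15 = (x - 5)*(x - 1)*(x + 3) = 0.
  ⇒ x = -3, 1, 5

f''(x) = 3*x^2 - 6*x - 13
Second-derivative test at each critical point:
  f''(-3) = 32 > 0 → local minimum
  f''(1) = -16 < 0 → local maximum
  f''(5) = 32 > 0 → local minimum

Critical points: x = -3 (local minimum); x = 1 (local maximum); x = 5 (local minimum)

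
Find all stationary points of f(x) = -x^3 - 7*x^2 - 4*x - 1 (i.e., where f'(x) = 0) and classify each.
f'(x) = -3*x^2 - 14*x - 4

Solve f'(x) = 0:
  3*x^2 + 14*x + 4 = 0 has no rational roots; quadratic formula: x = (-14 ± √148)/6.
  ⇒ x = -7/3 - sqrt(37)/3 ≈ -4.3609, -7/3 + sqrt(37)/3 ≈ -0.3057

f''(x) = -6*x - 14
Second-derivative test at each critical point:
  f''(-4.3609) = 12.1655 > 0 → local minimum
  f''(-0.3057) = -12.1655 < 0 → local maximum

Critical points: x = -7/3 - sqrt(37)/3 ≈ -4.3609 (local minimum); x = -7/3 + sqrt(37)/3 ≈ -0.3057 (local maximum)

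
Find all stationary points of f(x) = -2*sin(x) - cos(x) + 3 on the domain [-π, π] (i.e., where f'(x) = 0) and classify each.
f'(x) = sin(x) - 2*cos(x)

Solve f'(x) = 0 on [-π, π]:
  f'(x) = 0 ⇔ -2*cos(x) = -sin(x) ⇔ tan(x) = 2, i.e. x = arctan(2) + nπ; keep the solutions lying in [-π, π].
  ⇒ x = -pi + atan(2) ≈ -2.0344, atan(2) ≈ 1.1071

f''(x) = 2*sin(x) + cos(x)
Second-derivative test at each critical point:
  f''(-2.0344) = -2.2361 < 0 → local maximum
  f''(1.1071) = 2.2361 > 0 → local minimum

Critical points: x = -pi + atan(2) ≈ -2.0344 (local maximum); x = atan(2) ≈ 1.1071 (local minimum)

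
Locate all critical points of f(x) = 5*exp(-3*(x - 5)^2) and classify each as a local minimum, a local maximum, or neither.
f'(x) = 30*(5 - x)*exp(-3*(x - 5)^2)

Solve f'(x) = 0:
  f'(x) = (150 - 30*x)·exp(-3*(x - 5)^2) and exp(-3*(x - 5)^2) > 0 for every x, so f'(x) = 0 ⇔ 150 - 30*x = 0.
  Factor: 150 - 30*x = -30*(x - 5) = 0.
  ⇒ x = 5

f''(x) = 30*(6*(x - 5)^2 - 1)*exp(-3*(x - 5)^2)
Second-derivative test at each critical point:
  f''(5) = -30 < 0 → local maximum

Critical points: x = 5 (local maximum)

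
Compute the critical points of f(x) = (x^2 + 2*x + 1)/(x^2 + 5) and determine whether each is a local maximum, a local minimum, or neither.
f'(x) = 2*(-x^2 + 4*x + 5)/(x^4 + 10*x^2 + 25)

Solve f'(x) = 0:
  f'(x) = -2*(x - 5)*(x + 1)/(x^2 + 5)^2; the denominator is positive wherever f is defined, so f'(x) = 0 ⇔ -2*x^2 + 8*x + 10 = 0.
  Factor: -2*x^2 + 8*x + 10 = -2*(x - 5)*(x + 1) = 0.
  ⇒ x = -1, 5

f''(x) = 4*(x^3 - 6*x^2 - 15*x + 10)/(x^6 + 15*x^4 + 75*x^2 + 125)
Second-derivative test at each critical point:
  f''(-1) = 1/3 > 0 → local minimum
  f''(5) = -1/75 < 0 → local maximum

Critical points: x = -1 (local minimum); x = 5 (local maximum)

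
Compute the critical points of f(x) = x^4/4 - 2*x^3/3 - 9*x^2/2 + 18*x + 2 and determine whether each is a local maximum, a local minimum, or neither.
f'(x) = x^3 - 2*x^2 - 9*x + 18

Solve f'(x) = 0:
  Factor: x^3 - 2*x^2 - 9*x + 18 = (x - 3)*(x - 2)*(x + 3) = 0.
  ⇒ x = -3, 2, 3

f''(x) = 3*x^2 - 4*x - 9
Second-derivative test at each critical point:
  f''(-3) = 30 > 0 → local minimum
  f''(2) = -5 < 0 → local maximum
  f''(3) = 6 > 0 → local minimum

Critical points: x = -3 (local minimum); x = 2 (local maximum); x = 3 (local minimum)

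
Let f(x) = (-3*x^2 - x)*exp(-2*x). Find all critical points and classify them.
f'(x) = (6*x^2 - 4*x - 1)*exp(-2*x)

Solve f'(x) = 0:
  f'(x) = (6*x^2 - 4*x - 1)·exp(-2*x) and exp(-2*x) > 0 for every x, so f'(x) = 0 ⇔ 6*x^2 - 4*x - 1 = 0.
  6*x^2 - 4*x - 1 = 0 has no rational roots; quadratic formula: x = (4 ± √40)/12.
  ⇒ x = 1/3 - sqrt(10)/6 ≈ -0.1937, 1/3 + sqrt(10)/6 ≈ 0.8604

f''(x) = 2*(-6*x^2 + 10*x - 1)*exp(-2*x)
Second-derivative test at each critical point:
  f''(-0.1937) = -9.3172 < 0 → local maximum
  f''(0.8604) = 1.1317 > 0 → local minimum

Critical points: x = 1/3 - sqrt(10)/6 ≈ -0.1937 (local maximum); x = 1/3 + sqrt(10)/6 ≈ 0.8604 (local minimum)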